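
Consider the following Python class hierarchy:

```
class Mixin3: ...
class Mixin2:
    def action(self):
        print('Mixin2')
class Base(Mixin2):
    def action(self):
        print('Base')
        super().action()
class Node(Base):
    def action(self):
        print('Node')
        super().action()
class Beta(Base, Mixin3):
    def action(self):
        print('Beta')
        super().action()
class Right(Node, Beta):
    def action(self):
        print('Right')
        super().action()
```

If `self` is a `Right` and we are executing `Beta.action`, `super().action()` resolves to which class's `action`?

Base

L[Right] = Right + merge(L[Node], L[Beta], [Node Beta])
  take Node:  [Node Base Mixin2 object] + [Beta Base Mixin2 Mixin3 object] + [Node Beta]
  take Beta:  [Base Mixin2 object] + [Beta Base Mixin2 Mixin3 object] + [Beta]
  take Base:  [Base Mixin2 object] + [Base Mixin2 Mixin3 object]
  take Mixin2:  [Mixin2 object] + [Mixin2 Mixin3 object]
  take Mixin3:  [object] + [Mixin3 object]
  take object:  [object] + [object]
MRO: Right Node Beta Base Mixin2 Mixin3 object
super() in Beta.action on a Right instance goes to the class after Beta in Right's MRO: Base.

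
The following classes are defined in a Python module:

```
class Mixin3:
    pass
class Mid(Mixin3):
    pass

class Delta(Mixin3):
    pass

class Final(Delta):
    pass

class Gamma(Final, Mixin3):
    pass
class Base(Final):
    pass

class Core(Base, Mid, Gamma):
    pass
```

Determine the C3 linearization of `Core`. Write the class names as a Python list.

L[Core] = Core + merge(L[Base], L[Mid], L[Gamma], [Base Mid Gamma])
  take Base:  [Base Final Delta Mixin3 object] + [Mid Mixin3 object] + [Gamma Final Delta Mixin3 object] + [Base Mid Gamma]
  take Mid:  [Final Delta Mixin3 object] + [Mid Mixin3 object] + [Gamma Final Delta Mixin3 object] + [Mid Gamma]
  take Gamma:  [Final Delta Mixin3 object] + [Mixin3 object] + [Gamma Final Delta Mixin3 object] + [Gamma]
  take Final:  [Final Delta Mixin3 object] + [Mixin3 object] + [Final Delta Mixin3 object]
  take Delta:  [Delta Mixin3 object] + [Mixin3 object] + [Delta Mixin3 object]
  take Mixin3:  [Mixin3 object] + [Mixin3 object] + [Mixin3 object]
  take object:  [object] + [object] + [object]

[Core, Base, Mid, Gamma, Final, Delta, Mixin3, object]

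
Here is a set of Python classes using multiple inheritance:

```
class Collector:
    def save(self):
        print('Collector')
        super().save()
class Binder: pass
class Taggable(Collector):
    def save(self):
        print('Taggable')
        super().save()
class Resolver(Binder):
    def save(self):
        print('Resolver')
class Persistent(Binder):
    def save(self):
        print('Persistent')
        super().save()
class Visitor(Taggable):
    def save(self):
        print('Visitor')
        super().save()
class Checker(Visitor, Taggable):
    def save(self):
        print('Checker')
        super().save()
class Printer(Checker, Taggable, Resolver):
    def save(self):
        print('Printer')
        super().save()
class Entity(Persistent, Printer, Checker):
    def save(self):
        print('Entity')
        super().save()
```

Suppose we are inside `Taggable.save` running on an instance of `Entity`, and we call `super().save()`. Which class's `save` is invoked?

Collector

L[Entity] = Entity + merge(L[Persistent], L[Printer], L[Checker], [Persistent Printer Checker])
  take Persistent:  [Persistent Binder object] + [Printer Checker Visitor Taggable Collector Resolver Binder object] + [Checker Visitor Taggable Collector object] + [Persistent Printer Checker]
  take Printer:  [Binder object] + [Printer Checker Visitor Taggable Collector Resolver Binder object] + [Checker Visitor Taggable Collector object] + [Printer Checker]
  take Checker:  [Binder object] + [Checker Visitor Taggable Collector Resolver Binder object] + [Checker Visitor Taggable Collector object] + [Checker]
  take Visitor:  [Binder object] + [Visitor Taggable Collector Resolver Binder object] + [Visitor Taggable Collector object]
  take Taggable:  [Binder object] + [Taggable Collector Resolver Binder object] + [Taggable Collector object]
  take Collector:  [Binder object] + [Collector Resolver Binder object] + [Collector object]
  take Resolver:  [Binder object] + [Resolver Binder object] + [object]
  take Binder:  [Binder object] + [Binder object] + [object]
  take object:  [object] + [object] + [object]
MRO: Entity Persistent Printer Checker Visitor Taggable Collector Resolver Binder object
super() in Taggable.save on a Entity instance goes to the class after Taggable in Entity's MRO: Collector.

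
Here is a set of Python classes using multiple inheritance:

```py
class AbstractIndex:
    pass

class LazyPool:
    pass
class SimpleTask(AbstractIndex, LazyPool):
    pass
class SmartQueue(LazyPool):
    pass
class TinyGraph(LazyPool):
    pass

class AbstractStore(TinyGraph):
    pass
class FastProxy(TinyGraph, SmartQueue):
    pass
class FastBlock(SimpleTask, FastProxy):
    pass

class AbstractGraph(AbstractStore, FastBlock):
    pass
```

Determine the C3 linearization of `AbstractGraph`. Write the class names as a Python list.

L[AbstractGraph] = AbstractGraph + merge(L[AbstractStore], L[FastBlock], [AbstractStore FastBlock])
  take AbstractStore:  [AbstractStore TinyGraph LazyPool object] + [FastBlock SimpleTask AbstractIndex FastProxy TinyGraph SmartQueue LazyPool object] + [AbstractStore FastBlock]
  take FastBlock:  [TinyGraph LazyPool object] + [FastBlock SimpleTask AbstractIndex FastProxy TinyGraph SmartQueue LazyPool object] + [FastBlock]
  take SimpleTask:  [TinyGraph LazyPool object] + [SimpleTask AbstractIndex FastProxy TinyGraph SmartQueue LazyPool object]
  take AbstractIndex:  [TinyGraph LazyPool object] + [AbstractIndex FastProxy TinyGraph SmartQueue LazyPool object]
  take FastProxy:  [TinyGraph LazyPool object] + [FastProxy TinyGraph SmartQueue LazyPool object]
  take TinyGraph:  [TinyGraph LazyPool object] + [TinyGraph SmartQueue LazyPool object]
  take SmartQueue:  [LazyPool object] + [SmartQueue LazyPool object]
  take LazyPool:  [LazyPool object] + [LazyPool object]
  take object:  [object] + [object]

[AbstractGraph, AbstractStore, FastBlock, SimpleTask, AbstractIndex, FastProxy, TinyGraph, SmartQueue, LazyPool, object]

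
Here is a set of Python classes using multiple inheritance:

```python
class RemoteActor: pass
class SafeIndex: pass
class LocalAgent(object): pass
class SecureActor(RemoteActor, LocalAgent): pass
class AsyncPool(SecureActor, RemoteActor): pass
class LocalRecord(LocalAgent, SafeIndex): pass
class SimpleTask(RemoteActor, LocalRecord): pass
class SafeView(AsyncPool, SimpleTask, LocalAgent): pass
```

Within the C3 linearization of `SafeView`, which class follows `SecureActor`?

L[SafeView] = SafeView + merge(L[AsyncPool], L[SimpleTask], L[LocalAgent], [AsyncPool SimpleTask LocalAgent])
  take AsyncPool:  [AsyncPool SecureActor RemoteActor LocalAgent object] + [SimpleTask RemoteActor LocalRecord LocalAgent SafeIndex object] + [LocalAgent object] + [AsyncPool SimpleTask LocalAgent]
  take SecureActor:  [SecureActor RemoteActor LocalAgent object] + [SimpleTask RemoteActor LocalRecord LocalAgent SafeIndex object] + [LocalAgent object] + [SimpleTask LocalAgent]
  take SimpleTask:  [RemoteActor LocalAgent object] + [SimpleTask RemoteActor LocalRecord LocalAgent SafeIndex object] + [LocalAgent object] + [SimpleTask LocalAgent]
  take RemoteActor:  [RemoteActor LocalAgent object] + [RemoteActor LocalRecord LocalAgent SafeIndex object] + [LocalAgent object] + [LocalAgent]
  take LocalRecord:  [LocalAgent object] + [LocalRecord LocalAgent SafeIndex object] + [LocalAgent object] + [LocalAgent]
  take LocalAgent:  [LocalAgent object] + [LocalAgent SafeIndex object] + [LocalAgent object] + [LocalAgent]
  take SafeIndex:  [object] + [SafeIndex object] + [object]
  take object:  [object] + [object] + [object]
MRO: SafeView AsyncPool SecureActor SimpleTask RemoteActor LocalRecord LocalAgent SafeIndex object
SecureActor is at position 2; next is SimpleTask.

SimpleTask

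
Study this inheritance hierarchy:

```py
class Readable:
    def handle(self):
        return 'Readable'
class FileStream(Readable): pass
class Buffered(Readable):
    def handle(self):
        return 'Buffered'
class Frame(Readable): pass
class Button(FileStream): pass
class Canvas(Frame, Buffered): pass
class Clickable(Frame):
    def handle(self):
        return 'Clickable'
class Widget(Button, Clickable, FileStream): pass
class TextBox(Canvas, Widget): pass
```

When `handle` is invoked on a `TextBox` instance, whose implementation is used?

Clickable

L[TextBox] = TextBox + merge(L[Canvas], L[Widget], [Canvas Widget])
  take Canvas:  [Canvas Frame Buffered Readable object] + [Widget Button Clickable FileStream Frame Readable object] + [Canvas Widget]
  take Widget:  [Frame Buffered Readable object] + [Widget Button Clickable FileStream Frame Readable object] + [Widget]
  take Button:  [Frame Buffered Readable object] + [Button Clickable FileStream Frame Readable object]
  take Clickable:  [Frame Buffered Readable object] + [Clickable FileStream Frame Readable object]
  take FileStream:  [Frame Buffered Readable object] + [FileStream Frame Readable object]
  take Frame:  [Frame Buffered Readable object] + [Frame Readable object]
  take Buffered:  [Buffered Readable object] + [Readable object]
  take Readable:  [Readable object] + [Readable object]
  take object:  [object] + [object]
MRO: TextBox Canvas Widget Button Clickable FileStream Frame Buffered Readable object
handle is defined in: Buffered, Clickable, Readable. First along the MRO is Clickable.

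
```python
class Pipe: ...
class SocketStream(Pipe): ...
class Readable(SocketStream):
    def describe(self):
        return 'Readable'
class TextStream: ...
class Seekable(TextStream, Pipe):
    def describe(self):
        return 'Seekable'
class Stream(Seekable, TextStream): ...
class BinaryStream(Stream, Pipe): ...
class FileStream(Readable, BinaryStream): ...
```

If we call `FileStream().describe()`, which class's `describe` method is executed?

Readable

L[FileStream] = FileStream + merge(L[Readable], L[BinaryStream], [Readable BinaryStream])
  take Readable:  [Readable SocketStream Pipe object] + [BinaryStream Stream Seekable TextStream Pipe object] + [Readable BinaryStream]
  take SocketStream:  [SocketStream Pipe object] + [BinaryStream Stream Seekable TextStream Pipe object] + [BinaryStream]
  take BinaryStream:  [Pipe object] + [BinaryStream Stream Seekable TextStream Pipe object] + [BinaryStream]
  take Stream:  [Pipe object] + [Stream Seekable TextStream Pipe object]
  take Seekable:  [Pipe object] + [Seekable TextStream Pipe object]
  take TextStream:  [Pipe object] + [TextStream Pipe object]
  take Pipe:  [Pipe object] + [Pipe object]
  take object:  [object] + [object]
MRO: FileStream Readable SocketStream BinaryStream Stream Seekable TextStream Pipe object
describe is defined in: Readable, Seekable. First along the MRO is Readable.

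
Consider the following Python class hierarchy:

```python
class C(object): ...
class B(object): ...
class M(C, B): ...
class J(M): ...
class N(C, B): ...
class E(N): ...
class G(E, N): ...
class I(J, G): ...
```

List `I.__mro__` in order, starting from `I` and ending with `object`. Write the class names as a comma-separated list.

L[I] = I + merge(L[J], L[G], [J G])
  take J:  [J M C B object] + [G E N C B object] + [J G]
  take M:  [M C B object] + [G E N C B object] + [G]
  take G:  [C B object] + [G E N C B object] + [G]
  take E:  [C B object] + [E N C B object]
  take N:  [C B object] + [N C B object]
  take C:  [C B object] + [C B object]
  take B:  [B object] + [B object]
  take object:  [object] + [object]

I, J, M, G, E, N, C, B, object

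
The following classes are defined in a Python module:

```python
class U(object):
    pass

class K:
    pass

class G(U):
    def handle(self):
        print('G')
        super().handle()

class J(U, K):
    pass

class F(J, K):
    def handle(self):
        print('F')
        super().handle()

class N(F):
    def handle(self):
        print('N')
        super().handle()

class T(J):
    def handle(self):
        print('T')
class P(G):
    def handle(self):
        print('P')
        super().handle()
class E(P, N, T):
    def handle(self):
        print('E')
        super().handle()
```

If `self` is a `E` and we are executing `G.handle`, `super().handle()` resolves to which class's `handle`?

L[E] = E + merge(L[P], L[N], L[T], [P N T])
  take P:  [P G U object] + [N F J U K object] + [T J U K object] + [P N T]
  take G:  [G U object] + [N F J U K object] + [T J U K object] + [N T]
  take N:  [U object] + [N F J U K object] + [T J U K object] + [N T]
  take F:  [U object] + [F J U K object] + [T J U K object] + [T]
  take T:  [U object] + [J U K object] + [T J U K object] + [T]
  take J:  [U object] + [J U K object] + [J U K object]
  take U:  [U object] + [U K object] + [U K object]
  take K:  [object] + [K object] + [K object]
  take object:  [object] + [object] + [object]
MRO: E P G N F T J U K object
super() in G.handle on a E instance goes to the class after G in E's MRO: N.

N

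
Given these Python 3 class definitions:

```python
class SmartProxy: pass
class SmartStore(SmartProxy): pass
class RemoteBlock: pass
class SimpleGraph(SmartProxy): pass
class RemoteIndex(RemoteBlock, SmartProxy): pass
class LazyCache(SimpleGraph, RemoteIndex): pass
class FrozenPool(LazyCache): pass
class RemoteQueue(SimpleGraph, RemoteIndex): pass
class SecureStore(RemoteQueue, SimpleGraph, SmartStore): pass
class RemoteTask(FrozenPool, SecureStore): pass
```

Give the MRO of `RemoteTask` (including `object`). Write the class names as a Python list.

[RemoteTask, FrozenPool, LazyCache, SecureStore, RemoteQueue, SimpleGraph, RemoteIndex, RemoteBlock, SmartStore, SmartProxy, object]

L[RemoteTask] = RemoteTask + merge(L[FrozenPool], L[SecureStore], [FrozenPool SecureStore])
  take FrozenPool:  [FrozenPool LazyCache SimpleGraph RemoteIndex RemoteBlock SmartProxy object] + [SecureStore RemoteQueue SimpleGraph RemoteIndex RemoteBlock SmartStore SmartProxy object] + [FrozenPool SecureStore]
  take LazyCache:  [LazyCache SimpleGraph RemoteIndex RemoteBlock SmartProxy object] + [SecureStore RemoteQueue SimpleGraph RemoteIndex RemoteBlock SmartStore SmartProxy object] + [SecureStore]
  take SecureStore:  [SimpleGraph RemoteIndex RemoteBlock SmartProxy object] + [SecureStore RemoteQueue SimpleGraph RemoteIndex RemoteBlock SmartStore SmartProxy object] + [SecureStore]
  take RemoteQueue:  [SimpleGraph RemoteIndex RemoteBlock SmartProxy object] + [RemoteQueue SimpleGraph RemoteIndex RemoteBlock SmartStore SmartProxy object]
  take SimpleGraph:  [SimpleGraph RemoteIndex RemoteBlock SmartProxy object] + [SimpleGraph RemoteIndex RemoteBlock SmartStore SmartProxy object]
  take RemoteIndex:  [RemoteIndex RemoteBlock SmartProxy object] + [RemoteIndex RemoteBlock SmartStore SmartProxy object]
  take RemoteBlock:  [RemoteBlock SmartProxy object] + [RemoteBlock SmartStore SmartProxy object]
  take SmartStore:  [SmartProxy object] + [SmartStore SmartProxy object]
  take SmartProxy:  [SmartProxy object] + [SmartProxy object]
  take object:  [object] + [object]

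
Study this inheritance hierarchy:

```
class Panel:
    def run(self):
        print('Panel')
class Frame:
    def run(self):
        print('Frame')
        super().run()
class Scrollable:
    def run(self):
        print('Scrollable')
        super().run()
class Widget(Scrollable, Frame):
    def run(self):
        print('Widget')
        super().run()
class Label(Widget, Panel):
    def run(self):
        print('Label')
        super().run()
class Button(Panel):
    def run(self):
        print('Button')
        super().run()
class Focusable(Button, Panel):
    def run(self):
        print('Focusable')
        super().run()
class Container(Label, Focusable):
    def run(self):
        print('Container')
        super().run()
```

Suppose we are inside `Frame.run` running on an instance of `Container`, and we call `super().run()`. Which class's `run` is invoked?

Focusable

L[Container] = Container + merge(L[Label], L[Focusable], [Label Focusable])
  take Label:  [Label Widget Scrollable Frame Panel object] + [Focusable Button Panel object] + [Label Focusable]
  take Widget:  [Widget Scrollable Frame Panel object] + [Focusable Button Panel object] + [Focusable]
  take Scrollable:  [Scrollable Frame Panel object] + [Focusable Button Panel object] + [Focusable]
  take Frame:  [Frame Panel object] + [Focusable Button Panel object] + [Focusable]
  take Focusable:  [Panel object] + [Focusable Button Panel object] + [Focusable]
  take Button:  [Panel object] + [Button Panel object]
  take Panel:  [Panel object] + [Panel object]
  take object:  [object] + [object]
MRO: Container Label Widget Scrollable Frame Focusable Button Panel object
super() in Frame.run on a Container instance goes to the class after Frame in Container's MRO: Focusable.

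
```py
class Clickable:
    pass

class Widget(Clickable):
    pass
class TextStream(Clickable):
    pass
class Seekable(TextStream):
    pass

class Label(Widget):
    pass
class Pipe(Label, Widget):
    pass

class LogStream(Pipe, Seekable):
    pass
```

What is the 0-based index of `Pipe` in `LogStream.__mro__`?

L[LogStream] = LogStream + merge(L[Pipe], L[Seekable], [Pipe Seekable])
  take Pipe:  [Pipe Label Widget Clickable object] + [Seekable TextStream Clickable object] + [Pipe Seekable]
  take Label:  [Label Widget Clickable object] + [Seekable TextStream Clickable object] + [Seekable]
  take Widget:  [Widget Clickable object] + [Seekable TextStream Clickable object] + [Seekable]
  take Seekable:  [Clickable object] + [Seekable TextStream Clickable object] + [Seekable]
  take TextStream:  [Clickable object] + [TextStream Clickable object]
  take Clickable:  [Clickable object] + [Clickable object]
  take object:  [object] + [object]
MRO: LogStream Pipe Label Widget Seekable TextStream Clickable object
Pipe sits at index 1.

1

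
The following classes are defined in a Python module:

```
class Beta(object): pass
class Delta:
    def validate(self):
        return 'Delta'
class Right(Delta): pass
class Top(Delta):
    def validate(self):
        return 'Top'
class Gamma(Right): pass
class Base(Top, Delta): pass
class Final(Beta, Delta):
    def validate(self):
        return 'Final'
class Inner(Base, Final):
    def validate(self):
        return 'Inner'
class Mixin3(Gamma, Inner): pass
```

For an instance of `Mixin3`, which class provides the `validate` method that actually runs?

Inner

L[Mixin3] = Mixin3 + merge(L[Gamma], L[Inner], [Gamma Inner])
  take Gamma:  [Gamma Right Delta object] + [Inner Base Top Final Beta Delta object] + [Gamma Inner]
  take Right:  [Right Delta object] + [Inner Base Top Final Beta Delta object] + [Inner]
  take Inner:  [Delta object] + [Inner Base Top Final Beta Delta object] + [Inner]
  take Base:  [Delta object] + [Base Top Final Beta Delta object]
  take Top:  [Delta object] + [Top Final Beta Delta object]
  take Final:  [Delta object] + [Final Beta Delta object]
  take Beta:  [Delta object] + [Beta Delta object]
  take Delta:  [Delta object] + [Delta object]
  take object:  [object] + [object]
MRO: Mixin3 Gamma Right Inner Base Top Final Beta Delta object
validate is defined in: Delta, Final, Inner, Top. First along the MRO is Inner.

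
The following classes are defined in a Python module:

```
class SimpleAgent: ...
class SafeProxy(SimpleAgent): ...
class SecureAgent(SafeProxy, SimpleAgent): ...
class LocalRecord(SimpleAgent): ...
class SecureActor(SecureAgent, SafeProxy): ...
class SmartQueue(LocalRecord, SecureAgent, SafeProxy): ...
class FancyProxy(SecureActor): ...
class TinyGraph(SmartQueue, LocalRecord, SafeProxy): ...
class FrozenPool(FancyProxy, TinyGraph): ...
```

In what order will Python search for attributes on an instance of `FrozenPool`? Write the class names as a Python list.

L[FrozenPool] = FrozenPool + merge(L[FancyProxy], L[TinyGraph], [FancyProxy TinyGraph])
  take FancyProxy:  [FancyProxy SecureActor SecureAgent SafeProxy SimpleAgent object] + [TinyGraph SmartQueue LocalRecord SecureAgent SafeProxy SimpleAgent object] + [FancyProxy TinyGraph]
  take SecureActor:  [SecureActor SecureAgent SafeProxy SimpleAgent object] + [TinyGraph SmartQueue LocalRecord SecureAgent SafeProxy SimpleAgent object] + [TinyGraph]
  take TinyGraph:  [SecureAgent SafeProxy SimpleAgent object] + [TinyGraph SmartQueue LocalRecord SecureAgent SafeProxy SimpleAgent object] + [TinyGraph]
  take SmartQueue:  [SecureAgent SafeProxy SimpleAgent object] + [SmartQueue LocalRecord SecureAgent SafeProxy SimpleAgent object]
  take LocalRecord:  [SecureAgent SafeProxy SimpleAgent object] + [LocalRecord SecureAgent SafeProxy SimpleAgent object]
  take SecureAgent:  [SecureAgent SafeProxy SimpleAgent object] + [SecureAgent SafeProxy SimpleAgent object]
  take SafeProxy:  [SafeProxy SimpleAgent object] + [SafeProxy SimpleAgent object]
  take SimpleAgent:  [SimpleAgent object] + [SimpleAgent object]
  take object:  [object] + [object]

[FrozenPool, FancyProxy, SecureActor, TinyGraph, SmartQueue, LocalRecord, SecureAgent, SafeProxy, SimpleAgent, object]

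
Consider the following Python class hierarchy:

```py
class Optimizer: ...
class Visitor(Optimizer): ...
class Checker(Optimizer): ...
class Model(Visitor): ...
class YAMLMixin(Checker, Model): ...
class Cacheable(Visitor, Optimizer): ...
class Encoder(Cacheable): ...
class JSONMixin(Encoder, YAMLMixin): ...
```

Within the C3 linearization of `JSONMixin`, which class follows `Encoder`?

Cacheable

L[JSONMixin] = JSONMixin + merge(L[Encoder], L[YAMLMixin], [Encoder YAMLMixin])
  take Encoder:  [Encoder Cacheable Visitor Optimizer object] + [YAMLMixin Checker Model Visitor Optimizer object] + [Encoder YAMLMixin]
  take Cacheable:  [Cacheable Visitor Optimizer object] + [YAMLMixin Checker Model Visitor Optimizer object] + [YAMLMixin]
  take YAMLMixin:  [Visitor Optimizer object] + [YAMLMixin Checker Model Visitor Optimizer object] + [YAMLMixin]
  take Checker:  [Visitor Optimizer object] + [Checker Model Visitor Optimizer object]
  take Model:  [Visitor Optimizer object] + [Model Visitor Optimizer object]
  take Visitor:  [Visitor Optimizer object] + [Visitor Optimizer object]
  take Optimizer:  [Optimizer object] + [Optimizer object]
  take object:  [object] + [object]
MRO: JSONMixin Encoder Cacheable YAMLMixin Checker Model Visitor Optimizer object
Encoder is at position 1; next is Cacheable.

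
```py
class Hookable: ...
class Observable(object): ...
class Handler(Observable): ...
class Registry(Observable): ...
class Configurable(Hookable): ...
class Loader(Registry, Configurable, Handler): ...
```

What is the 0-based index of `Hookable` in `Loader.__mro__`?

L[Loader] = Loader + merge(L[Registry], L[Configurable], L[Handler], [Registry Configurable Handler])
  take Registry:  [Registry Observable object] + [Configurable Hookable object] + [Handler Observable object] + [Registry Configurable Handler]
  take Configurable:  [Observable object] + [Configurable Hookable object] + [Handler Observable object] + [Configurable Handler]
  take Hookable:  [Observable object] + [Hookable object] + [Handler Observable object] + [Handler]
  take Handler:  [Observable object] + [object] + [Handler Observable object] + [Handler]
  take Observable:  [Observable object] + [object] + [Observable object]
  take object:  [object] + [object] + [object]
MRO: Loader Registry Configurable Hookable Handler Observable object
Hookable sits at index 3.

3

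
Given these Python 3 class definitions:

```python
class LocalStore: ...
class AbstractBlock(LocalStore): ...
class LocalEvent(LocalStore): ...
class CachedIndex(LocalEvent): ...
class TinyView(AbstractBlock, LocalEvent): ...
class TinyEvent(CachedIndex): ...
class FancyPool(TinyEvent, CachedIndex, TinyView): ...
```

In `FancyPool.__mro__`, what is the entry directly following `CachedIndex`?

L[FancyPool] = FancyPool + merge(L[TinyEvent], L[CachedIndex], L[TinyView], [TinyEvent CachedIndex TinyView])
  take TinyEvent:  [TinyEvent CachedIndex LocalEvent LocalStore object] + [CachedIndex LocalEvent LocalStore object] + [TinyView AbstractBlock LocalEvent LocalStore object] + [TinyEvent CachedIndex TinyView]
  take CachedIndex:  [CachedIndex LocalEvent LocalStore object] + [CachedIndex LocalEvent LocalStore object] + [TinyView AbstractBlock LocalEvent LocalStore object] + [CachedIndex TinyView]
  take TinyView:  [LocalEvent LocalStore object] + [LocalEvent LocalStore object] + [TinyView AbstractBlock LocalEvent LocalStore object] + [TinyView]
  take AbstractBlock:  [LocalEvent LocalStore object] + [LocalEvent LocalStore object] + [AbstractBlock LocalEvent LocalStore object]
  take LocalEvent:  [LocalEvent LocalStore object] + [LocalEvent LocalStore object] + [LocalEvent LocalStore object]
  take LocalStore:  [LocalStore object] + [LocalStore object] + [LocalStore object]
  take object:  [object] + [object] + [object]
MRO: FancyPool TinyEvent CachedIndex TinyView AbstractBlock LocalEvent LocalStore object
CachedIndex is at position 2; next is TinyView.

TinyView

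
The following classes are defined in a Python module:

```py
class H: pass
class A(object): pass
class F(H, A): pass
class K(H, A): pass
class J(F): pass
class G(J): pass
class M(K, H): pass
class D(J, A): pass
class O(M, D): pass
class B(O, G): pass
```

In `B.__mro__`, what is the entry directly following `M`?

L[B] = B + merge(L[O], L[G], [O G])
  take O:  [O M K D J F H A object] + [G J F H A object] + [O G]
  take M:  [M K D J F H A object] + [G J F H A object] + [G]
  take K:  [K D J F H A object] + [G J F H A object] + [G]
  take D:  [D J F H A object] + [G J F H A object] + [G]
  take G:  [J F H A object] + [G J F H A object] + [G]
  take J:  [J F H A object] + [J F H A object]
  take F:  [F H A object] + [F H A object]
  take H:  [H A object] + [H A object]
  take A:  [A object] + [A object]
  take object:  [object] + [object]
MRO: B O M K D G J F H A object
M is at position 2; next is K.

K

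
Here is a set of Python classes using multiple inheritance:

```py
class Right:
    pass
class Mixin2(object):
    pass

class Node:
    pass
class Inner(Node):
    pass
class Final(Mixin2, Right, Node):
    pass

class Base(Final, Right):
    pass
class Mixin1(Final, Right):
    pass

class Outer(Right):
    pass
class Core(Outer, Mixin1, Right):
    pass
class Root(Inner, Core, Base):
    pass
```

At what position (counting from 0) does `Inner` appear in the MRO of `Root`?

L[Root] = Root + merge(L[Inner], L[Core], L[Base], [Inner Core Base])
  take Inner:  [Inner Node object] + [Core Outer Mixin1 Final Mixin2 Right Node object] + [Base Final Mixin2 Right Node object] + [Inner Core Base]
  take Core:  [Node object] + [Core Outer Mixin1 Final Mixin2 Right Node object] + [Base Final Mixin2 Right Node object] + [Core Base]
  take Outer:  [Node object] + [Outer Mixin1 Final Mixin2 Right Node object] + [Base Final Mixin2 Right Node object] + [Base]
  take Mixin1:  [Node object] + [Mixin1 Final Mixin2 Right Node object] + [Base Final Mixin2 Right Node object] + [Base]
  take Base:  [Node object] + [Final Mixin2 Right Node object] + [Base Final Mixin2 Right Node object] + [Base]
  take Final:  [Node object] + [Final Mixin2 Right Node object] + [Final Mixin2 Right Node object]
  take Mixin2:  [Node object] + [Mixin2 Right Node object] + [Mixin2 Right Node object]
  take Right:  [Node object] + [Right Node object] + [Right Node object]
  take Node:  [Node object] + [Node object] + [Node object]
  take object:  [object] + [object] + [object]
MRO: Root Inner Core Outer Mixin1 Base Final Mixin2 Right Node object
Inner sits at index 1.

1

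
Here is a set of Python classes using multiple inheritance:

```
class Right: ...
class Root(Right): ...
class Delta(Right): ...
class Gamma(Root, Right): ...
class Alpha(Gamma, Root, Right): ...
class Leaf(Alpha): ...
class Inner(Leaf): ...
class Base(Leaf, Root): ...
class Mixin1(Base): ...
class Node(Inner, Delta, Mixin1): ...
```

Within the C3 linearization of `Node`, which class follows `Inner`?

Delta

L[Node] = Node + merge(L[Inner], L[Delta], L[Mixin1], [Inner Delta Mixin1])
  take Inner:  [Inner Leaf Alpha Gamma Root Right object] + [Delta Right object] + [Mixin1 Base Leaf Alpha Gamma Root Right object] + [Inner Delta Mixin1]
  take Delta:  [Leaf Alpha Gamma Root Right object] + [Delta Right object] + [Mixin1 Base Leaf Alpha Gamma Root Right object] + [Delta Mixin1]
  take Mixin1:  [Leaf Alpha Gamma Root Right object] + [Right object] + [Mixin1 Base Leaf Alpha Gamma Root Right object] + [Mixin1]
  take Base:  [Leaf Alpha Gamma Root Right object] + [Right object] + [Base Leaf Alpha Gamma Root Right object]
  take Leaf:  [Leaf Alpha Gamma Root Right object] + [Right object] + [Leaf Alpha Gamma Root Right object]
  take Alpha:  [Alpha Gamma Root Right object] + [Right object] + [Alpha Gamma Root Right object]
  take Gamma:  [Gamma Root Right object] + [Right object] + [Gamma Root Right object]
  take Root:  [Root Right object] + [Right object] + [Root Right object]
  take Right:  [Right object] + [Right object] + [Right object]
  take object:  [object] + [object] + [object]
MRO: Node Inner Delta Mixin1 Base Leaf Alpha Gamma Root Right object
Inner is at position 1; next is Delta.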